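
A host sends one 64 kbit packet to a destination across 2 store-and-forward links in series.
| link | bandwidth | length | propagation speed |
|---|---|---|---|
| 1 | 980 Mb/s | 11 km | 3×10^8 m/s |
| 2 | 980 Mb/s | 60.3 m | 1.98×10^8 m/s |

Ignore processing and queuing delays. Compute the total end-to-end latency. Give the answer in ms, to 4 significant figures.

L = 64000 bits.
Transmission delay per hop = L/R = 64000/980000000 = 0.0653061 ms; 2 hops → 0.130612 ms.
Propagation delays (d/s per hop): 0.0366667, 0.000304545 ms; sum = 0.0369712 ms.
End-to-end = 0.1676 ms.

0.1676 ms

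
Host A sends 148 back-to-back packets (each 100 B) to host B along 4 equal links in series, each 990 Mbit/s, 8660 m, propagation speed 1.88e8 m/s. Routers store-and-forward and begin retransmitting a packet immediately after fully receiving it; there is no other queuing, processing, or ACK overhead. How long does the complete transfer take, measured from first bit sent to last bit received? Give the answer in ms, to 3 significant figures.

0.306 ms

Per-hop transmission t_tx = L/R = 800/990000000 = 0.000808081 ms.
Per-hop propagation t_prop = 8660/188000000 = 0.0460638 ms.
Pipeline fill: first packet needs 4·t_tx to clear all hops; remaining 147 packets each add one t_tx.
Total = (4+148-1)·t_tx + 4·t_prop = 151·0.000808081 + 4·0.0460638 = 0.306 ms.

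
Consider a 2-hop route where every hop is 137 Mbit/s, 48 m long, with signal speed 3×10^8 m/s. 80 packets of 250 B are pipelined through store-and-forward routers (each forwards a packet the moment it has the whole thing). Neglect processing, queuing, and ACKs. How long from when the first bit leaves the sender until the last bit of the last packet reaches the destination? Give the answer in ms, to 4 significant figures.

Per-hop transmission t_tx = L/R = 2000/137000000 = 0.0145985 ms.
Per-hop propagation t_prop = 48/300000000 = 0.00016 ms.
Pipeline fill: first packet needs 2·t_tx to clear all hops; remaining 79 packets each add one t_tx.
Total = (2+80-1)·t_tx + 2·t_prop = 81·0.0145985 + 2·0.00016 = 1.183 ms.

1.183 ms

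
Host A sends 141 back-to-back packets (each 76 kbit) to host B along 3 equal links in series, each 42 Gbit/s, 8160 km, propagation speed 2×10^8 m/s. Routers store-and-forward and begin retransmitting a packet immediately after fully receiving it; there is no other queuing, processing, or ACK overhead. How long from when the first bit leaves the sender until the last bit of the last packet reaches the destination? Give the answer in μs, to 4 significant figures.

Per-hop transmission t_tx = L/R = 76000/42000000000 = 1.80952 μs.
Per-hop propagation t_prop = 8160000/200000000 = 40800 μs.
Pipeline fill: first packet needs 3·t_tx to clear all hops; remaining 140 packets each add one t_tx.
Total = (3+141-1)·t_tx + 3·t_prop = 143·1.80952 + 3·40800 = 122700 μs.

122700 μs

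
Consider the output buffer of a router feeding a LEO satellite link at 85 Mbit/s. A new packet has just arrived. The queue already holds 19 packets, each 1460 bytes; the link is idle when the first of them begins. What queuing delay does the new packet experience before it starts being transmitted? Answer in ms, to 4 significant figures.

Each queued packet: L/R = 11680/85000000 = 0.137412 ms.
19 queued → 2.61082 ms.
Queuing delay = 2.611 ms.

2.611 ms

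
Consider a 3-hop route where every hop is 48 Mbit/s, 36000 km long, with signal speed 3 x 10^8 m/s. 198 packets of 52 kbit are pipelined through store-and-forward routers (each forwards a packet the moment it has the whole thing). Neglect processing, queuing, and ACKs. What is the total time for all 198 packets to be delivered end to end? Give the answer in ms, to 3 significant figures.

577 ms

Per-hop transmission t_tx = L/R = 52000/48000000 = 1.08333 ms.
Per-hop propagation t_prop = 36000000/300000000 = 120 ms.
Pipeline fill: first packet needs 3·t_tx to clear all hops; remaining 197 packets each add one t_tx.
Total = (3+198-1)·t_tx + 3·t_prop = 200·1.08333 + 3·120 = 577 ms.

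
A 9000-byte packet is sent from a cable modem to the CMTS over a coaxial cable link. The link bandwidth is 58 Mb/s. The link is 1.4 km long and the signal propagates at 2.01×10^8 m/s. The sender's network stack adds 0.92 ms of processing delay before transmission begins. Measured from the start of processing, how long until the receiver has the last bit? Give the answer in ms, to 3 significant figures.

2.17 ms

L = 9000 × 8 = 72000 bits.
Transmission delay = L/R = 72000 / 58000000 = 1.24138 ms.
Propagation delay = d/s = 1400 m / 2.01e+08 m/s = 0.00696517 ms.
Plus processing delay 0.92 ms = 0.92 ms.
Total = 2.17 ms.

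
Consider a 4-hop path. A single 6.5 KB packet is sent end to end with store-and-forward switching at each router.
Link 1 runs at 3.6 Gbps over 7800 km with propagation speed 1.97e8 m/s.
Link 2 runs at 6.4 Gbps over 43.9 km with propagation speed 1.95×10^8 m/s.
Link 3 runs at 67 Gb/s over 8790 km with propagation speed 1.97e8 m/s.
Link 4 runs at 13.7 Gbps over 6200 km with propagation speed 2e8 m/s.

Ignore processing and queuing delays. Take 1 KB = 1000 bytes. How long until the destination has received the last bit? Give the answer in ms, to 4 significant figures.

L = 52000 bits.
Transmission delays (L/R per hop): 0.0144444, 0.008125, 0.000776119, 0.00379562 ms; sum = 0.0271412 ms.
Propagation delays (d/s per hop): 39.5939, 0.225128, 44.6193, 31 ms; sum = 115.438 ms.
End-to-end = 115.5 ms.

115.5 ms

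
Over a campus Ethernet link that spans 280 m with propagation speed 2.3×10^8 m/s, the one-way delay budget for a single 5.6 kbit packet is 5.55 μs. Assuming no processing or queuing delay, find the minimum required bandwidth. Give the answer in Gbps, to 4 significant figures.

1.293 Gbps

Propagation delay = 280 / 2.3e+08 = 1.21739 μs.
Transmission budget = 5.55 − 1.21739 = 4.33261 μs.
R ≥ L / t_tx = 5600 bits / 4.33261e-06 s = 1.293 Gbps.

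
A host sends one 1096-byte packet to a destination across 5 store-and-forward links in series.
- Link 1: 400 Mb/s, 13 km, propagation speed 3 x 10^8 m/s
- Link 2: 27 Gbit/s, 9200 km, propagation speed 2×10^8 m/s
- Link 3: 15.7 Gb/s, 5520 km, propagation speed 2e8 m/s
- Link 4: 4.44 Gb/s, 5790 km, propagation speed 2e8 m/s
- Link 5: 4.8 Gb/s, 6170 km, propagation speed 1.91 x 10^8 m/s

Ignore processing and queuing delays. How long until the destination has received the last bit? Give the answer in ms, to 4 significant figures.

L = 1096 × 8 = 8768 bits.
Transmission delays (L/R per hop): 0.02192, 0.000324741, 0.000558471, 0.00197477, 0.00182667 ms; sum = 0.0266047 ms.
Propagation delays (d/s per hop): 0.0433333, 46, 27.6, 28.95, 32.3037 ms; sum = 134.897 ms.
End-to-end = 134.9 ms.

134.9 ms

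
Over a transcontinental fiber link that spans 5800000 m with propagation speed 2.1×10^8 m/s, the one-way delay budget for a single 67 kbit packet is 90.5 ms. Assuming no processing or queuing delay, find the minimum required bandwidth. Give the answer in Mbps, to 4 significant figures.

Propagation delay = 5800000 / 210000000 = 27.619 ms.
Transmission budget = 90.5 − 27.619 = 62.881 ms.
R ≥ L / t_tx = 67000 bits / 0.062881 s = 1.066 Mbps.

1.066 Mbps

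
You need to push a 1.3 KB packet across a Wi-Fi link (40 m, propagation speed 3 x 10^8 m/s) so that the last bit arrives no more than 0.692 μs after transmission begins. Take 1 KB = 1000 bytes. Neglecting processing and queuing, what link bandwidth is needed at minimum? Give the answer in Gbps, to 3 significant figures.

L = 10400 bits.
Propagation delay = 40 / 300000000 = 0.133333 μs.
Transmission budget = 0.692 − 0.133333 = 0.558667 μs.
R ≥ L / t_tx = 10400 bits / 5.58667e-07 s = 18.6 Gbps.

18.6 Gbps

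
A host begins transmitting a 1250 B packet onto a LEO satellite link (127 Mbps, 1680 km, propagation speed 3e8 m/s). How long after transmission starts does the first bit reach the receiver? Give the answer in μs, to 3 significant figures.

First bit experiences only propagation delay: d/s = 1680000/300000000 = 5600 μs.

5600 μs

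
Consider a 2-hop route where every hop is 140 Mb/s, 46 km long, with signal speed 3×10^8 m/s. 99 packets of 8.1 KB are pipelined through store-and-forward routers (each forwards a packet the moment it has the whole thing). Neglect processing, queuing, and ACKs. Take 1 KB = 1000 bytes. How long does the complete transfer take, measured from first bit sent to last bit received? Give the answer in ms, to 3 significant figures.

Per-hop transmission t_tx = L/R = 64800/140000000 = 0.462857 ms.
Per-hop propagation t_prop = 46000/300000000 = 0.153333 ms.
Pipeline fill: first packet needs 2·t_tx to clear all hops; remaining 98 packets each add one t_tx.
Total = (2+99-1)·t_tx + 2·t_prop = 100·0.462857 + 2·0.153333 = 46.6 ms.

46.6 ms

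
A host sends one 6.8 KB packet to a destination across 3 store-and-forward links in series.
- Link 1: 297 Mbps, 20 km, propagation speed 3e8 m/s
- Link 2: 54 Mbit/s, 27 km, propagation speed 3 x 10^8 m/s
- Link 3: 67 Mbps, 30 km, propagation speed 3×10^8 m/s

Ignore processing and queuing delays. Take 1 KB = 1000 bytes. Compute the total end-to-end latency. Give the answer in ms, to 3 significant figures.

L = 54400 bits.
Transmission delays (L/R per hop): 0.183165, 1.00741, 0.81194 ms; sum = 2.00251 ms.
Propagation delays (d/s per hop): 0.0666667, 0.09, 0.1 ms; sum = 0.256667 ms.
End-to-end = 2.26 ms.

2.26 ms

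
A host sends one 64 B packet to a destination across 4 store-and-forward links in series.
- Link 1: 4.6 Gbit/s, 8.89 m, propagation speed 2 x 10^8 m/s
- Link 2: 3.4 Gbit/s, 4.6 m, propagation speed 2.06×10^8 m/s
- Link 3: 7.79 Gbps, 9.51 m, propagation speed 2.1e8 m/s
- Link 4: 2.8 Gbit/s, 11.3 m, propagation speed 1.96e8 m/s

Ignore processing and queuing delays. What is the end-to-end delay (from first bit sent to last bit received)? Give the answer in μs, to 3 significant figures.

L = 64 × 8 = 512 bits.
Transmission delays (L/R per hop): 0.111304, 0.150588, 0.0657253, 0.182857 μs; sum = 0.510475 μs.
Propagation delays (d/s per hop): 0.04445, 0.0223301, 0.0452857, 0.0576531 μs; sum = 0.169719 μs.
End-to-end = 0.680 μs.

0.680 μs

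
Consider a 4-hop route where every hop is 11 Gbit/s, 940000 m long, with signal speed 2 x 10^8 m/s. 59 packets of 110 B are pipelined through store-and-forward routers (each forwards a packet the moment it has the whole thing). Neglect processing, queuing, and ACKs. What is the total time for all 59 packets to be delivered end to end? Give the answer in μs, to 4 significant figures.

Per-hop transmission t_tx = L/R = 880/11000000000 = 0.08 μs.
Per-hop propagation t_prop = 940000/200000000 = 4700 μs.
Pipeline fill: first packet needs 4·t_tx to clear all hops; remaining 58 packets each add one t_tx.
Total = (4+59-1)·t_tx + 4·t_prop = 62·0.08 + 4·4700 = 18800 μs.

18800 μs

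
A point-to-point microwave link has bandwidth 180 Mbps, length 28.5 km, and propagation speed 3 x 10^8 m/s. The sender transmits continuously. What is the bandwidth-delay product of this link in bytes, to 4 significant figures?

Propagation delay = 28500 / 300000000 = 9.5e-05 s.
BDP = R × t_prop = 180000000 × 9.5e-05 = 17100 bits.
In bytes: 17100/8 = 2138 bytes.

2138 bytes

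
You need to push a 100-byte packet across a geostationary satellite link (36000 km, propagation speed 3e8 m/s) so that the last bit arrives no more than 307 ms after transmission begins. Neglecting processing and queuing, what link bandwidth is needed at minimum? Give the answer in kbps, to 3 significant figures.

4.28 kbps

L = 800 bits.
Propagation delay = 36000000 / 300000000 = 120 ms.
Transmission budget = 307 − 120 = 187 ms.
R ≥ L / t_tx = 800 bits / 0.187 s = 4.28 kbps.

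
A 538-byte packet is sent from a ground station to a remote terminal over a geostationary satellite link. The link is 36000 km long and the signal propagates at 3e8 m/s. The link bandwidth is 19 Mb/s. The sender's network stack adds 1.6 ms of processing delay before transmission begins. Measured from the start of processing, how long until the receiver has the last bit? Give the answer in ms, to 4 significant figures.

L = 538 × 8 = 4304 bits.
Transmission delay = L/R = 4304 / 19000000 = 0.226526 ms.
Propagation delay = d/s = 36000000 m / 300000000 m/s = 120 ms.
Plus processing delay 1.6 ms = 1.6 ms.
Total = 121.8 ms.

121.8 ms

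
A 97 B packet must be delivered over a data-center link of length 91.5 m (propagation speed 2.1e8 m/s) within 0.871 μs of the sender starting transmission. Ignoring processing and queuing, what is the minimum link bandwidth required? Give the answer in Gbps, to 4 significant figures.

L = 776 bits.
Propagation delay = 91.5 / 210000000 = 0.435714 μs.
Transmission budget = 0.871 − 0.435714 = 0.435286 μs.
R ≥ L / t_tx = 776 bits / 4.35286e-07 s = 1.783 Gbps.

1.783 Gbps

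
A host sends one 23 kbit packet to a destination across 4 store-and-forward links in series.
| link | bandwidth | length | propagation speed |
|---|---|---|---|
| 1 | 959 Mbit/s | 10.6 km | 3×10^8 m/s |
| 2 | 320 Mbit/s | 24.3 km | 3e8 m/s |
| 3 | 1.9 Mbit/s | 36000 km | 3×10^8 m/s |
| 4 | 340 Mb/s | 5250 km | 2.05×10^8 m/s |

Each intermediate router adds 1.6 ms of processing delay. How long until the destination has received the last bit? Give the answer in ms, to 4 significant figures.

L = 23000 bits.
Transmission delays (L/R per hop): 0.0239833, 0.071875, 12.1053, 0.0676471 ms; sum = 12.2688 ms.
Propagation delays (d/s per hop): 0.0353333, 0.081, 120, 25.6098 ms; sum = 145.726 ms.
Processing at 3 router(s): 3 × 1.6 ms = 4.8 ms.
End-to-end = 162.8 ms.

162.8 ms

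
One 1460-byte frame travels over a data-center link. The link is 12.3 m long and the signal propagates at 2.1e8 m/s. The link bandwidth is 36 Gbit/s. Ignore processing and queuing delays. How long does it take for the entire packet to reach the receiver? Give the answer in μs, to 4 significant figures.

0.3830 μs

L = 1460 × 8 = 11680 bits.
Transmission delay = L/R = 11680 / 36000000000 = 0.324444 μs.
Propagation delay = d/s = 12.3 m / 210000000 m/s = 0.0585714 μs.
Total = 0.3830 μs.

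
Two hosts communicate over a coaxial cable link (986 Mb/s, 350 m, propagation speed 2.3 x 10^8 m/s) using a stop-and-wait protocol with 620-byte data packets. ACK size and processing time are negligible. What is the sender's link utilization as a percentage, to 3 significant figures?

t_tx = L/R = 4960/986000000 = 5.03043e-06 s.
t_prop = 350/2.3e+08 = 1.52174e-06 s; RTT = 3.04348e-06 s.
Cycle = t_tx + RTT = 8.0739e-06 s.
Utilization = t_tx / cycle = 5.03043e-06/8.0739e-06 = 62.3 %.

62.3 %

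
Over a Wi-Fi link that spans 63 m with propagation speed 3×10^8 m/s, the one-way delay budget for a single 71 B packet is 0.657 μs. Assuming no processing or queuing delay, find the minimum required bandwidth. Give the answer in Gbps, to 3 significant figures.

1.27 Gbps

L = 568 bits.
Propagation delay = 63 / 300000000 = 0.21 μs.
Transmission budget = 0.657 − 0.21 = 0.447 μs.
R ≥ L / t_tx = 568 bits / 4.47e-07 s = 1.27 Gbps.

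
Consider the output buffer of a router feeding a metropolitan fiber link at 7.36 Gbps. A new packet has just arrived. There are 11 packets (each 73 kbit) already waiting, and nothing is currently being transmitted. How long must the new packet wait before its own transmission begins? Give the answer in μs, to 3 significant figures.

Each queued packet: L/R = 73000/7360000000 = 9.91848 μs.
11 queued → 109.103 μs.
Queuing delay = 109 μs.

109 μs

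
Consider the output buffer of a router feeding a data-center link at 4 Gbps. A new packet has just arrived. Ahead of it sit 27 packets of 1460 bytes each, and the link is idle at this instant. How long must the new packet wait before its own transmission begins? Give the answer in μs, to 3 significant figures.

78.8 μs

Each queued packet: L/R = 11680/4000000000 = 2.92 μs.
27 queued → 78.84 μs.
Queuing delay = 78.8 μs.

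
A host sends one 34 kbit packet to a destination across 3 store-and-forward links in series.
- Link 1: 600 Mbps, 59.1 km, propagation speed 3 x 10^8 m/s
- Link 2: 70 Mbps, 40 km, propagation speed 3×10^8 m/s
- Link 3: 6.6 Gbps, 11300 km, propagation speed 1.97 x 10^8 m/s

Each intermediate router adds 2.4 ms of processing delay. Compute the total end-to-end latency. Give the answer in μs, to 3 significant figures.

63000 μs

L = 34000 bits.
Transmission delays (L/R per hop): 56.6667, 485.714, 5.15152 μs; sum = 547.532 μs.
Propagation delays (d/s per hop): 197, 133.333, 57360.4 μs; sum = 57690.7 μs.
Processing at 2 router(s): 2 × 2.4 ms = 4800 μs.
End-to-end = 63000 μs.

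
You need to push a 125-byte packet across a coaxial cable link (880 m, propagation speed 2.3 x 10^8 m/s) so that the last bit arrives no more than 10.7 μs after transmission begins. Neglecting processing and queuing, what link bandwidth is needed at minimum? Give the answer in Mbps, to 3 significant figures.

145 Mbps

L = 1000 bits.
Propagation delay = 880 / 2.3e+08 = 3.82609 μs.
Transmission budget = 10.7 − 3.82609 = 6.87391 μs.
R ≥ L / t_tx = 1000 bits / 6.87391e-06 s = 145 Mbps.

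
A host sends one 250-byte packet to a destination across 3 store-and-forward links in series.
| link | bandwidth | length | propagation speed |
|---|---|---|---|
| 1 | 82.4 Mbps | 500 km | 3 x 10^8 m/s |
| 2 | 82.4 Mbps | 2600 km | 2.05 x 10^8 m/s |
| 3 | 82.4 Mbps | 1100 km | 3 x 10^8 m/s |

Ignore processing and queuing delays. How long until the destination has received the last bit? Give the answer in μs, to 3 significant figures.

18100 μs

L = 250 × 8 = 2000 bits.
Transmission delay per hop = L/R = 2000/82400000 = 24.2718 μs; 3 hops → 72.8155 μs.
Propagation delays (d/s per hop): 1666.67, 12682.9, 3666.67 μs; sum = 18016.3 μs.
End-to-end = 18100 μs.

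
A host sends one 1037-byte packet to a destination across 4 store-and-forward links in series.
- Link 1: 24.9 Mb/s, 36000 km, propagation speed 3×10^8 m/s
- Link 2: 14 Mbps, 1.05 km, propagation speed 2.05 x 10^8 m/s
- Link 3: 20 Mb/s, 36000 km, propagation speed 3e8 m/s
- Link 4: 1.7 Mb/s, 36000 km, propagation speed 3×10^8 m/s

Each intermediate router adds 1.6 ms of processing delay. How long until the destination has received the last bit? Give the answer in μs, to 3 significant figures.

L = 1037 × 8 = 8296 bits.
Transmission delays (L/R per hop): 333.173, 592.571, 414.8, 4880 μs; sum = 6220.54 μs.
Propagation delays (d/s per hop): 120000, 5.12195, 120000, 120000 μs; sum = 360005 μs.
Processing at 3 router(s): 3 × 1.6 ms = 4800 μs.
End-to-end = 371000 μs.

371000 μs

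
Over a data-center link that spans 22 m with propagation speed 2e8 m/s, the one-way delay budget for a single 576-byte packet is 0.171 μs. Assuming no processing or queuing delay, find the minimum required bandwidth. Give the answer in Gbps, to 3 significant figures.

L = 4608 bits.
Propagation delay = 22 / 200000000 = 0.11 μs.
Transmission budget = 0.171 − 0.11 = 0.061 μs.
R ≥ L / t_tx = 4608 bits / 6.1e-08 s = 75.5 Gbps.

75.5 Gbps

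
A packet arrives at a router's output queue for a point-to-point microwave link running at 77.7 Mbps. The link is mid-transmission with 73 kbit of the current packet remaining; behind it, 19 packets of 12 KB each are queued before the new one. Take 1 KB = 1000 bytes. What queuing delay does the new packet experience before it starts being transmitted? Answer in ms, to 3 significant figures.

Each queued packet: L/R = 96000/77700000 = 1.23552 ms.
19 queued → 23.4749 ms.
Plus remaining 73000 bits of current packet: 0.939511 ms.
Queuing delay = 24.4 ms.

24.4 ms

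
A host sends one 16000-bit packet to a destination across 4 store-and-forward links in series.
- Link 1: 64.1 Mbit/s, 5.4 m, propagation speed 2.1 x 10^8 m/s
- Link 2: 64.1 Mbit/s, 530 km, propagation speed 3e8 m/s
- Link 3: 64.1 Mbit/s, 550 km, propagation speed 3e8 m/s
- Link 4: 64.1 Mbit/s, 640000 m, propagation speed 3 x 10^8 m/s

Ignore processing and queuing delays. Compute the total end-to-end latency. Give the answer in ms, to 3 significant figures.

6.73 ms

Transmission delay per hop = L/R = 16000/6.41e+07 = 0.24961 ms; 4 hops → 0.99844 ms.
Propagation delays (d/s per hop): 2.57143e-05, 1.76667, 1.83333, 2.13333 ms; sum = 5.73336 ms.
End-to-end = 6.73 ms.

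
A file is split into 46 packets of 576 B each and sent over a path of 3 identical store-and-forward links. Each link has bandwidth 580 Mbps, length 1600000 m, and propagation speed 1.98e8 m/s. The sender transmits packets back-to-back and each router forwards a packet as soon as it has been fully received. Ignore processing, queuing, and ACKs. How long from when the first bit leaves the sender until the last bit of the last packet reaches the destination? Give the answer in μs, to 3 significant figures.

24600 μs

Per-hop transmission t_tx = L/R = 4608/580000000 = 7.94483 μs.
Per-hop propagation t_prop = 1600000/198000000 = 8080.81 μs.
Pipeline fill: first packet needs 3·t_tx to clear all hops; remaining 45 packets each add one t_tx.
Total = (3+46-1)·t_tx + 3·t_prop = 48·7.94483 + 3·8080.81 = 24600 μs.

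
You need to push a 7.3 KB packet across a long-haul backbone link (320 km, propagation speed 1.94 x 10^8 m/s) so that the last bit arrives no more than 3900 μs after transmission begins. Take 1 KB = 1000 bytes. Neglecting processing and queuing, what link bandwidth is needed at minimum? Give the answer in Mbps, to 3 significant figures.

L = 58400 bits.
Propagation delay = 320000 / 194000000 = 1649.48 μs.
Transmission budget = 3900 − 1649.48 = 2250.52 μs.
R ≥ L / t_tx = 58400 bits / 0.00225052 s = 25.9 Mbps.

25.9 Mbps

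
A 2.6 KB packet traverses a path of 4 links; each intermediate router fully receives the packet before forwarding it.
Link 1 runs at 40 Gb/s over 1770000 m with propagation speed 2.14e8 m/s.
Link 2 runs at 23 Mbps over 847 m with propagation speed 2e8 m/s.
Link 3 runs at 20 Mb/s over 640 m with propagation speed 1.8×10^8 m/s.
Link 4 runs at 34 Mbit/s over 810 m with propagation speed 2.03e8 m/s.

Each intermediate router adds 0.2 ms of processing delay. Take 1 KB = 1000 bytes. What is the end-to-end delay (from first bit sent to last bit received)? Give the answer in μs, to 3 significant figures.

11400 μs

L = 20800 bits.
Transmission delays (L/R per hop): 0.52, 904.348, 1040, 611.765 μs; sum = 2556.63 μs.
Propagation delays (d/s per hop): 8271.03, 4.235, 3.55556, 3.99015 μs; sum = 8282.81 μs.
Processing at 3 router(s): 3 × 0.2 ms = 600 μs.
End-to-end = 11400 μs.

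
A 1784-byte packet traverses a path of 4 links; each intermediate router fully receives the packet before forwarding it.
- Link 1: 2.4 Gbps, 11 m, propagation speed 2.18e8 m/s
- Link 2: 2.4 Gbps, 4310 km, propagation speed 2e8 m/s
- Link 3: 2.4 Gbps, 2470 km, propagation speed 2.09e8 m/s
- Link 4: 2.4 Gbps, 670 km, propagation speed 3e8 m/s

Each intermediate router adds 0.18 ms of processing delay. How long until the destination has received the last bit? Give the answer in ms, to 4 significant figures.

L = 1784 × 8 = 14272 bits.
Transmission delay per hop = L/R = 14272/2400000000 = 0.00594667 ms; 4 hops → 0.0237867 ms.
Propagation delays (d/s per hop): 5.04587e-05, 21.55, 11.8182, 2.23333 ms; sum = 35.6016 ms.
Processing at 3 router(s): 3 × 0.18 ms = 0.54 ms.
End-to-end = 36.17 ms.

36.17 ms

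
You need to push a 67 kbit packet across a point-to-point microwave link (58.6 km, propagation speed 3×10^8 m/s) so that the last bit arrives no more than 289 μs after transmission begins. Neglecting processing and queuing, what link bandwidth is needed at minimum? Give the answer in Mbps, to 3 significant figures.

Propagation delay = 58600 / 300000000 = 195.333 μs.
Transmission budget = 289 − 195.333 = 93.6667 μs.
R ≥ L / t_tx = 67000 bits / 9.36667e-05 s = 715 Mbps.

715 Mbps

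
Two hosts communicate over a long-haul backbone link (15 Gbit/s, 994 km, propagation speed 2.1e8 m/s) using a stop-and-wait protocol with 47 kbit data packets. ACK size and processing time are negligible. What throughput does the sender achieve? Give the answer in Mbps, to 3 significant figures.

4.96 Mbps

t_tx = L/R = 47000/15000000000 = 3.13333e-06 s.
t_prop = 994000/210000000 = 0.00473333 s; RTT = 0.00946667 s.
Cycle = t_tx + RTT = 0.0094698 s.
Throughput = L / cycle = 47000 / 0.0094698 = 4.96 Mbps.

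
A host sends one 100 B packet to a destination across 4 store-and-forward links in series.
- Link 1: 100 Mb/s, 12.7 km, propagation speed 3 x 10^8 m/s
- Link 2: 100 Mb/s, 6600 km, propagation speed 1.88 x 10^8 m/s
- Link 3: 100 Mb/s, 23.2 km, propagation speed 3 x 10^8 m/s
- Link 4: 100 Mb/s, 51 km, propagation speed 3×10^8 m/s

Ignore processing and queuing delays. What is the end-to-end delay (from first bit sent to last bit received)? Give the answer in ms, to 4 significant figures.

L = 100 × 8 = 800 bits.
Transmission delay per hop = L/R = 800/100000000 = 0.008 ms; 4 hops → 0.032 ms.
Propagation delays (d/s per hop): 0.0423333, 35.1064, 0.0773333, 0.17 ms; sum = 35.396 ms.
End-to-end = 35.43 ms.

35.43 ms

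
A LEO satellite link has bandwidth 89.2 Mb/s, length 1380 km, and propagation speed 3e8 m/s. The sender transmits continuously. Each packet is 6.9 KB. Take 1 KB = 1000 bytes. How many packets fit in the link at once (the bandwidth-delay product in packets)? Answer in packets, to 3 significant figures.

Propagation delay = 1380000 / 300000000 = 0.0046 s.
BDP = R × t_prop = 89200000 × 0.0046 = 410320 bits.
In packets of 55200 bits: 7.43 packets.

7.43 packets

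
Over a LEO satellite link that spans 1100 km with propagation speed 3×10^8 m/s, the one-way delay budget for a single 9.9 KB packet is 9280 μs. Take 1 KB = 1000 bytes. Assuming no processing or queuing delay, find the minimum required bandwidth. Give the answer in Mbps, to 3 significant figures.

14.1 Mbps

L = 79200 bits.
Propagation delay = 1100000 / 300000000 = 3666.67 μs.
Transmission budget = 9280 − 3666.67 = 5613.33 μs.
R ≥ L / t_tx = 79200 bits / 0.00561333 s = 14.1 Mbps.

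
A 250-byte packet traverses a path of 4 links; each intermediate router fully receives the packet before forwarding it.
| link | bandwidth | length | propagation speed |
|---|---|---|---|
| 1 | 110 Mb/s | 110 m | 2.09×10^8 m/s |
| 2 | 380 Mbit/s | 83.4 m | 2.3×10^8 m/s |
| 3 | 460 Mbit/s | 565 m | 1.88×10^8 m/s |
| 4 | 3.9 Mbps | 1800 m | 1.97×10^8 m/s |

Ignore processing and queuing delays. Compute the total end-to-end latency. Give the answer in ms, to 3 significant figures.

L = 250 × 8 = 2000 bits.
Transmission delays (L/R per hop): 0.0181818, 0.00526316, 0.00434783, 0.512821 ms; sum = 0.540613 ms.
Propagation delays (d/s per hop): 0.000526316, 0.000362609, 0.00300532, 0.00913706 ms; sum = 0.0130313 ms.
End-to-end = 0.554 ms.

0.554 ms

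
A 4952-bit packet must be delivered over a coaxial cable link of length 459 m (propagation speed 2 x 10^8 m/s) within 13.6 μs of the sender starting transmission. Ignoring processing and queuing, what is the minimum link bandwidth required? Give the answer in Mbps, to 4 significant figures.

438.0 Mbps

Propagation delay = 459 / 200000000 = 2.295 μs.
Transmission budget = 13.6 − 2.295 = 11.305 μs.
R ≥ L / t_tx = 4952 bits / 1.1305e-05 s = 438.0 Mbps.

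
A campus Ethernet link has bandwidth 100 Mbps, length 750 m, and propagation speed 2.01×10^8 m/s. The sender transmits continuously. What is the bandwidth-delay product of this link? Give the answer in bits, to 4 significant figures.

373.1 bits

Propagation delay = 750 / 2.01e+08 = 3.73134e-06 s.
BDP = R × t_prop = 100000000 × 3.73134e-06 = 373.134 bits.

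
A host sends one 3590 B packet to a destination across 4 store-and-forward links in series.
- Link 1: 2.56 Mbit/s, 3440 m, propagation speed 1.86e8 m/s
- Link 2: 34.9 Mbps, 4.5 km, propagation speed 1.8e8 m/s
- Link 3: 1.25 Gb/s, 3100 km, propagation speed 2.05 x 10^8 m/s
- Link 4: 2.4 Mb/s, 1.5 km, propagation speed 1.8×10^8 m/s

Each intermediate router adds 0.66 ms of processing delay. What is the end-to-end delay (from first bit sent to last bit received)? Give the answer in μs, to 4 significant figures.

L = 3590 × 8 = 28720 bits.
Transmission delays (L/R per hop): 11218.8, 822.923, 22.976, 11966.7 μs; sum = 24031.3 μs.
Propagation delays (d/s per hop): 18.4946, 25, 15122, 8.33333 μs; sum = 15173.8 μs.
Processing at 3 router(s): 3 × 0.66 ms = 1980 μs.
End-to-end = 41190 μs.

41190 μs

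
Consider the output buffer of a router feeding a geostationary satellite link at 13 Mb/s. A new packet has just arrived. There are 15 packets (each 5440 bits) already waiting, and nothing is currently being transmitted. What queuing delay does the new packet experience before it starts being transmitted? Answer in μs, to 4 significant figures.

Each queued packet: L/R = 5440/13000000 = 418.462 μs.
15 queued → 6276.92 μs.
Queuing delay = 6277 μs.

6277 μs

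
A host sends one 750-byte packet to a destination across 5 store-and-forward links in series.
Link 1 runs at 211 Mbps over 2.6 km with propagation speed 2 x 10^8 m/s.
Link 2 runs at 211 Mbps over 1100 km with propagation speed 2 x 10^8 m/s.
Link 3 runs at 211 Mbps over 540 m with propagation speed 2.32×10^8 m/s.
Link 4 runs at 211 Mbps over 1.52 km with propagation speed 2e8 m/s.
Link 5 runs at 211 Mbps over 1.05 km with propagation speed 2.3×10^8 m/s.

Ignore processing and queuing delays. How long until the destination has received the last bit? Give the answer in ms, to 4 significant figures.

5.670 ms

L = 750 × 8 = 6000 bits.
Transmission delay per hop = L/R = 6000/211000000 = 0.028436 ms; 5 hops → 0.14218 ms.
Propagation delays (d/s per hop): 0.013, 5.5, 0.00232759, 0.0076, 0.00456522 ms; sum = 5.52749 ms.
End-to-end = 5.670 ms.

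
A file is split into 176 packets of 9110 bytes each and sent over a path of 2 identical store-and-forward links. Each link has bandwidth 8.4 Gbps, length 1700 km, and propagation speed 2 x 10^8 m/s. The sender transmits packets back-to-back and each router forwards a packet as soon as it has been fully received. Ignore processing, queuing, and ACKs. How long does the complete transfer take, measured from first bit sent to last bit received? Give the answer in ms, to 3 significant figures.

Per-hop transmission t_tx = L/R = 72880/8400000000 = 0.00867619 ms.
Per-hop propagation t_prop = 1700000/200000000 = 8.5 ms.
Pipeline fill: first packet needs 2·t_tx to clear all hops; remaining 175 packets each add one t_tx.
Total = (2+176-1)·t_tx + 2·t_prop = 177·0.00867619 + 2·8.5 = 18.5 ms.

18.5 ms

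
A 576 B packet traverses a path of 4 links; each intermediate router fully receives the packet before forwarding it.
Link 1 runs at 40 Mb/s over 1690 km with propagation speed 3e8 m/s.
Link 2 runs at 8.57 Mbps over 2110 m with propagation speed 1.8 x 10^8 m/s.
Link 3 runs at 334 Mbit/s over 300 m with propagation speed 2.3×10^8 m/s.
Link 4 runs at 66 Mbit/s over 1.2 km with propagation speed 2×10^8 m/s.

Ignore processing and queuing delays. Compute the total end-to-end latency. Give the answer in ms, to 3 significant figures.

L = 576 × 8 = 4608 bits.
Transmission delays (L/R per hop): 0.1152, 0.53769, 0.0137964, 0.0698182 ms; sum = 0.736504 ms.
Propagation delays (d/s per hop): 5.63333, 0.0117222, 0.00130435, 0.006 ms; sum = 5.65236 ms.
End-to-end = 6.39 ms.

6.39 ms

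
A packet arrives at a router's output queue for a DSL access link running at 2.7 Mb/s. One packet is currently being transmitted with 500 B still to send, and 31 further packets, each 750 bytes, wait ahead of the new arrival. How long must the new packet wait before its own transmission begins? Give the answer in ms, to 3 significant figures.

70.4 ms

Each queued packet: L/R = 6000/2700000 = 2.22222 ms.
31 queued → 68.8889 ms.
Plus remaining 4000 bits of current packet: 1.48148 ms.
Queuing delay = 70.4 ms.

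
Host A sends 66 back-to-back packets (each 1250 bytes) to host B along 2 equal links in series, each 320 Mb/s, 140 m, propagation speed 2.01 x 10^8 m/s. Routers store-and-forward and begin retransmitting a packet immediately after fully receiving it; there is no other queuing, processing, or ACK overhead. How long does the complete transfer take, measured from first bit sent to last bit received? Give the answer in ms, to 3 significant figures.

Per-hop transmission t_tx = L/R = 10000/320000000 = 0.03125 ms.
Per-hop propagation t_prop = 140/2.01e+08 = 0.000696517 ms.
Pipeline fill: first packet needs 2·t_tx to clear all hops; remaining 65 packets each add one t_tx.
Total = (2+66-1)·t_tx + 2·t_prop = 67·0.03125 + 2·0.000696517 = 2.10 ms.

2.10 ms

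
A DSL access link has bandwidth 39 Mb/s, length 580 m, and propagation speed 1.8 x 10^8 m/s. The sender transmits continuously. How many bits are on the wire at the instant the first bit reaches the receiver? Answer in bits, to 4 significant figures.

125.7 bits

Propagation delay = 580 / 180000000 = 3.22222e-06 s.
BDP = R × t_prop = 39000000 × 3.22222e-06 = 125.667 bits.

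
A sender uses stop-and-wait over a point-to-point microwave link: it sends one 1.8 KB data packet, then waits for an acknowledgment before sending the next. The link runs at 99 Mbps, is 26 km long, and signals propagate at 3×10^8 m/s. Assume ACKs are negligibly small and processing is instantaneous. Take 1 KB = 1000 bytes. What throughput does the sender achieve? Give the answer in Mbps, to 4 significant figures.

t_tx = L/R = 14400/99000000 = 0.000145455 s.
t_prop = 26000/300000000 = 8.66667e-05 s; RTT = 0.000173333 s.
Cycle = t_tx + RTT = 0.000318788 s.
Throughput = L / cycle = 14400 / 0.000318788 = 45.17 Mbps.

45.17 Mbps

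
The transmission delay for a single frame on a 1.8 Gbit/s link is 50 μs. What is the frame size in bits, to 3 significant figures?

90000 bits

L = R × t_tx = 1800000000 b/s × 5e-05 s = 90000 bits.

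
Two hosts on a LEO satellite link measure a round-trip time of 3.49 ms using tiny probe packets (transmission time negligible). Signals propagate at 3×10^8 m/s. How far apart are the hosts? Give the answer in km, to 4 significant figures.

523.5 km

One-way propagation = RTT/2 = 1.745 ms.
d = s × t = 300000000 × 0.001745 = 523.5 km.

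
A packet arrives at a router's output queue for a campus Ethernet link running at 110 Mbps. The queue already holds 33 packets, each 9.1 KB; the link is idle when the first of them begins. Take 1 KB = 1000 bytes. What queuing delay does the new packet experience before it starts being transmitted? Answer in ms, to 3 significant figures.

21.8 ms

Each queued packet: L/R = 72800/110000000 = 0.661818 ms.
33 queued → 21.84 ms.
Queuing delay = 21.8 ms.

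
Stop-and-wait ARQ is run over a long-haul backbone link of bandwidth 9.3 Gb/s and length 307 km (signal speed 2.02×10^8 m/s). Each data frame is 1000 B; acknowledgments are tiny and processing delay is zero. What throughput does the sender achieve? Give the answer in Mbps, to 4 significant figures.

t_tx = L/R = 8000/9300000000 = 8.60215e-07 s.
t_prop = 307000/202000000 = 0.0015198 s; RTT = 0.0030396 s.
Cycle = t_tx + RTT = 0.00304046 s.
Throughput = L / cycle = 8000 / 0.00304046 = 2.631 Mbps.

2.631 Mbps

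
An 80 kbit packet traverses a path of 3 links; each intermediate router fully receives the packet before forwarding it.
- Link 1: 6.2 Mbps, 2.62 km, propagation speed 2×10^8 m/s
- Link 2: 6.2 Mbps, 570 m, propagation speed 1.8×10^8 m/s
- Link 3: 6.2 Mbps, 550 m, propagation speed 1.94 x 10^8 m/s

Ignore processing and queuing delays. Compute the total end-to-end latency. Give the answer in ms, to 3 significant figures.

L = 80000 bits.
Transmission delay per hop = L/R = 80000/6200000 = 12.9032 ms; 3 hops → 38.7097 ms.
Propagation delays (d/s per hop): 0.0131, 0.00316667, 0.00283505 ms; sum = 0.0191017 ms.
End-to-end = 38.7 ms.

38.7 ms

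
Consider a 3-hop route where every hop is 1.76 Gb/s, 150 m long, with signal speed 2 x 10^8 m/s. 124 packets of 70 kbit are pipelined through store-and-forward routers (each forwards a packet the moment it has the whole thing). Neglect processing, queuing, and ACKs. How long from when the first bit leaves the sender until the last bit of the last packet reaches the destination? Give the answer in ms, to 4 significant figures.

Per-hop transmission t_tx = L/R = 70000/1760000000 = 0.0397727 ms.
Per-hop propagation t_prop = 150/200000000 = 0.00075 ms.
Pipeline fill: first packet needs 3·t_tx to clear all hops; remaining 123 packets each add one t_tx.
Total = (3+124-1)·t_tx + 3·t_prop = 126·0.0397727 + 3·0.00075 = 5.014 ms.

5.014 ms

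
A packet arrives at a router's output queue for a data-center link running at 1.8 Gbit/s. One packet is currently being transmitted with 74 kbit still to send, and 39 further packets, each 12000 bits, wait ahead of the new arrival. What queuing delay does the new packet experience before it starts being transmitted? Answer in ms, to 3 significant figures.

Each queued packet: L/R = 12000/1800000000 = 0.00666667 ms.
39 queued → 0.26 ms.
Plus remaining 74000 bits of current packet: 0.0411111 ms.
Queuing delay = 0.301 ms.

0.301 ms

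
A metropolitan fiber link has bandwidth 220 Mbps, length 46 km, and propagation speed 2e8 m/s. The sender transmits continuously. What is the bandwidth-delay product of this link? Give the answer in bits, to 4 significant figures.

50600 bits

Propagation delay = 46000 / 200000000 = 0.00023 s.
BDP = R × t_prop = 220000000 × 0.00023 = 50600 bits.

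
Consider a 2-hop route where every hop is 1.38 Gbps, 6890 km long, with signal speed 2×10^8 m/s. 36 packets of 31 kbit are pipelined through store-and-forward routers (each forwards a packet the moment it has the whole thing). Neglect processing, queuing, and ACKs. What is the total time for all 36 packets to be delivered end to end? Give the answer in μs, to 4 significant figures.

69730 μs

Per-hop transmission t_tx = L/R = 31000/1380000000 = 22.4638 μs.
Per-hop propagation t_prop = 6890000/200000000 = 34450 μs.
Pipeline fill: first packet needs 2·t_tx to clear all hops; remaining 35 packets each add one t_tx.
Total = (2+36-1)·t_tx + 2·t_prop = 37·22.4638 + 2·34450 = 69730 μs.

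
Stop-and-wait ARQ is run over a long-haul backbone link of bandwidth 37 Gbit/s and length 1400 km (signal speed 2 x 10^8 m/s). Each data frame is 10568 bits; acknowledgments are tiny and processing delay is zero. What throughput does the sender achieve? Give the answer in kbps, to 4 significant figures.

754.8 kbps

t_tx = L/R = 10568/37000000000 = 2.85622e-07 s.
t_prop = 1400000/200000000 = 0.007 s; RTT = 0.014 s.
Cycle = t_tx + RTT = 0.0140003 s.
Throughput = L / cycle = 10568 / 0.0140003 = 754.8 kbps.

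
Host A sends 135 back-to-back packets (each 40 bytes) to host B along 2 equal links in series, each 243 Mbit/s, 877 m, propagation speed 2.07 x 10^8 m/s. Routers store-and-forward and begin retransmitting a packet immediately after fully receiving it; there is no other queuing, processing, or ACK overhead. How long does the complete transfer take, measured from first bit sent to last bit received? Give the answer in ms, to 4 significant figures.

Per-hop transmission t_tx = L/R = 320/243000000 = 0.00131687 ms.
Per-hop propagation t_prop = 877/2.07e+08 = 0.00423671 ms.
Pipeline fill: first packet needs 2·t_tx to clear all hops; remaining 134 packets each add one t_tx.
Total = (2+135-1)·t_tx + 2·t_prop = 136·0.00131687 + 2·0.00423671 = 0.1876 ms.

0.1876 ms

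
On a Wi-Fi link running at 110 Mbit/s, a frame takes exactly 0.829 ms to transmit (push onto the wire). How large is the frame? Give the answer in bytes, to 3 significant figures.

L = R × t_tx = 110000000 b/s × 0.000829 s = 91190 bits.
In bytes: 91190 / 8 = 11400 bytes.

11400 bytes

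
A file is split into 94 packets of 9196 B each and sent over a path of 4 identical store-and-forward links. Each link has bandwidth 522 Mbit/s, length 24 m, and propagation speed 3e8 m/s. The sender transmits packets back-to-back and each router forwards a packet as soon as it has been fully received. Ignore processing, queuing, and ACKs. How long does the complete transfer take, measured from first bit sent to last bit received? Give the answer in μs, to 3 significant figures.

Per-hop transmission t_tx = L/R = 73568/522000000 = 140.935 μs.
Per-hop propagation t_prop = 24/300000000 = 0.08 μs.
Pipeline fill: first packet needs 4·t_tx to clear all hops; remaining 93 packets each add one t_tx.
Total = (4+94-1)·t_tx + 4·t_prop = 97·140.935 + 4·0.08 = 13700 μs.

13700 μs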